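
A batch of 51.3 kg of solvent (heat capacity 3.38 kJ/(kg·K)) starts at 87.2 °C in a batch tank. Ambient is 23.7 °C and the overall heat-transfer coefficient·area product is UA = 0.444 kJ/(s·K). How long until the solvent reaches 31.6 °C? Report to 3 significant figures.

Heat balance on the well-mixed liquid: M c_p dT/dt = −UA(T − T_amb).
τ = M c_p/UA = 390.53 s; T_ss = T_amb = 23.700 °C.
T(t) = T_ss + (T₀ − T_ss)e^(−t/τ); set T = 31.6:
t = −τ ln[(T − T_ss)/(T₀ − T_ss)] = −390.53 · ln(0.12441) = 813.93 s.

814 s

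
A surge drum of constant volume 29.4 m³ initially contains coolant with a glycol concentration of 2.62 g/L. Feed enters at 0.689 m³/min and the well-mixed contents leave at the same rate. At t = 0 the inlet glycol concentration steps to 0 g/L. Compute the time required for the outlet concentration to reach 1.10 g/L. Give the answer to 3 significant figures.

Species balance: V dC/dt = Q(C_in − C) ⇒ τ = V/Q = 42.671 min.
C(t) = C_in + (C₀ − C_in) e^(−t/τ). Set C = 1.10 and solve for t:
e^(−t/τ) = (C − C_in)/(C₀ − C_in) = (1.10 − 0)/(2.62 − 0) = 0.41985
t = −τ ln(…) = 42.671 × 0.86786 = 37.032 min.

37.0 min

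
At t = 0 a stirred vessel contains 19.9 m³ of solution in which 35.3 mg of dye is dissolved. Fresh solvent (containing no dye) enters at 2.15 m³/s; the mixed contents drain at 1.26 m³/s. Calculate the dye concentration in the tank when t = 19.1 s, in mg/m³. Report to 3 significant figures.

0.399 mg/m³

Let m(t) be the amount of dye. Volume: V(t) = V₀ + (Q_in − Q_out) t = 19.9 + 0.89000 t; V(19.1) = 36.899 m³.
Species balance (pure solvent in): dm/dt = −Q_out · m/V(t).
dm/m = −Q_out dt/(V₀ + 0.89000 t); integrating gives ln(m/m₀) = −(Q_out/(Q_in−Q_out)) ln(V/V₀).
m = m₀ (V₀/V)^(Q_out/(Q_in−Q_out)) = 35.3 × (19.9/36.899)^(1.4157) = 14.728 mg.
C = m/V = 14.728/36.899 = 0.39913 mg/m³.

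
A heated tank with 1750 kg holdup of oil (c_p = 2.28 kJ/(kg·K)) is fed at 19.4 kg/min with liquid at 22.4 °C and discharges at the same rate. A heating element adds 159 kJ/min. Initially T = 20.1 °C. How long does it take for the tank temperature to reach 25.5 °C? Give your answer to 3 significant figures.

224 min

M c_p dT/dt = ṁ c_p (T_in − T) + Q̇.
τ = M/ṁ = 90.206 min; T_ss = T_in + Q̇/(ṁ c_p) = 25.995 °C.
T(t) = T_ss + (T₀ − T_ss) e^(−t/τ). Set T = 25.5:
e^(−t/τ) = (25.5 − 25.995)/(20.1 − 25.995) = 0.083920
t = −90.206 · ln(0.083920) = 223.52 min.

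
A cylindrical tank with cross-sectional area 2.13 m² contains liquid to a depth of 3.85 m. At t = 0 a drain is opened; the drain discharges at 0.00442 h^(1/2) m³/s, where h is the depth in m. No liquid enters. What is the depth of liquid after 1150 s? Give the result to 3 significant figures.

With no inflow, A dh/dt = −0.00442 √h.
Separate and integrate: 2(√h − √h₀) = −(0.00442/A) t.
√h = √3.85 − 0.00442·1150/(2·2.13) = 1.9621 − 1.1932 = 0.76895.
h = 0.76895² = 0.59128 m.

0.591 m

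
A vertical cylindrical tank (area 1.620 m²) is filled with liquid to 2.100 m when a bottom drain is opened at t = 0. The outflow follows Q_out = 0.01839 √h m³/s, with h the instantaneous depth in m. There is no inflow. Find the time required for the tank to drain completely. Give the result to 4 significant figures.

255.3 s

With no inflow, A dh/dt = −0.01839 √h.
This is separable: 2 d(√h)/dt = −0.01839/A, so √h = √h₀ − (0.01839/(2A)) t.
Tank is empty when √h = 0: t_empty = 2A√h₀/0.01839.
t_empty = 2·1.620·√2.100/0.01839 = 3.24000·1.44914/0.01839 = 255.313 s.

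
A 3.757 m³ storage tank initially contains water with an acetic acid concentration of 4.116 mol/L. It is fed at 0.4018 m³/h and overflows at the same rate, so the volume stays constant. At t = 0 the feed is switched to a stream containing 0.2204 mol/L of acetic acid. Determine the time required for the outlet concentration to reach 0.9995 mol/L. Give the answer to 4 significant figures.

Species balance: V dC/dt = Q(C_in − C) ⇒ τ = V/Q = 9.35042 h.
C(t) = C_in + (C₀ − C_in) e^(−t/τ). Set C = 0.9995 and solve for t:
e^(−t/τ) = (C − C_in)/(C₀ − C_in) = (0.9995 − 0.2204)/(4.116 − 0.2204) = 0.199995
t = −τ ln(…) = 9.35042 × 1.60946 = 15.0492 h.

15.05 h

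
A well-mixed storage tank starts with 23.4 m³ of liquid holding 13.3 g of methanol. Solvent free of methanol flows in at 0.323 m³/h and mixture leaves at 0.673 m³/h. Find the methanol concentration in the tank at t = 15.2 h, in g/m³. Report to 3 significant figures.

0.448 g/m³

Total volume: dV/dt = Q_in − Q_out = -0.35000 m³/h, so V(t) = 23.4 − 0.35000 t and V(15.2) = 18.080 m³.
No methanol enters, so dm/dt = −Q_out · (m/V).
dm/m = −Q_out dt/(V₀ − 0.35000 t); integrating gives ln(m/m₀) = −(Q_out/(Q_in−Q_out)) ln(V/V₀).
m = m₀ (V₀/V)^(Q_out/(Q_in−Q_out)) = 13.3 × (23.4/18.080)^(-1.9229) = 8.0995 g.
C = m/V = 8.0995/18.080 = 0.44798 g/m³.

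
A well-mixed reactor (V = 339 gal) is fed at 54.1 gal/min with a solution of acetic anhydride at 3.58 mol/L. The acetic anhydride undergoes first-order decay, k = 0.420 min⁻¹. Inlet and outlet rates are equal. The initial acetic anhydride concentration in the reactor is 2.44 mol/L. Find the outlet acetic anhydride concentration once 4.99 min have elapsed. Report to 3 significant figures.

V dC/dt = Q(C_in − C) − k V C.
dC/dt = (Q/V) C_in − (Q/V + k) C; effective rate a = Q/V + k = 0.15959 + 0.420 = 0.57959 min⁻¹.
C_ss = Q C_in/(Q + kV) = 0.98574 mol/L; C(t) = C_ss + (C₀ − C_ss) e^(−a t).
C(4.99) = 0.98574 + (1.4543)·e^(−0.57959·4.99) = 0.98574 + (1.4543)·0.055457 = 1.0664 mol/L.

1.07 mol/L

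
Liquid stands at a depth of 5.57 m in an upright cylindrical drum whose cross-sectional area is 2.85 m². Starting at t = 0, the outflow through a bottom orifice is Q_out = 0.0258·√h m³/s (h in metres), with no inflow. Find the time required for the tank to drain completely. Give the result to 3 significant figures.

521 s

With no inflow, A dh/dt = −0.0258 √h.
This is separable: 2 d(√h)/dt = −0.0258/A, so √h = √h₀ − (0.0258/(2A)) t.
Tank is empty when √h = 0: t_empty = 2A√h₀/0.0258.
t_empty = 2·2.85·√5.57/0.0258 = 5.7000·2.3601/0.0258 = 521.41 s.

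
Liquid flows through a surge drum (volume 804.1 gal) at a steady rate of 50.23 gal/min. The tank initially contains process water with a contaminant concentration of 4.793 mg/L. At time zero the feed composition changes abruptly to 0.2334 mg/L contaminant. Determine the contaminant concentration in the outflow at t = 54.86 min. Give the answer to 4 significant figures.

Species balance on the tank: V dC/dt = Q(C_in − C).
Rewrite as dC/dt + C/τ = C_in/τ, τ = V/Q = 16.0084 min.
C approaches C_in exponentially: C(t) = C_in + (C₀ − C_in) e^(−t/τ).
C(54.86) = 0.2334 + (4.793 − 0.2334)·e^(−54.86/16.0084) = 0.2334 + (4.55960)·0.0324856 = 0.381521 mg/L.

0.3815 mg/L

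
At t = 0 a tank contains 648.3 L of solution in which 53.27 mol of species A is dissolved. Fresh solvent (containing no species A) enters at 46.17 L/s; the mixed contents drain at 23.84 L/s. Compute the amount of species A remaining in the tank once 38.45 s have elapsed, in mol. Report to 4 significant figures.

21.65 mol

Let m(t) be the amount of species A. Volume: V(t) = V₀ + (Q_in − Q_out) t = 648.3 + 22.3300 t; V(38.45) = 1506.89 L.
Solute balance: dm/dt = 0 − Q_out C = −Q_out m/V(t).
dm/m = −Q_out dt/(V₀ + 22.3300 t); integrating gives ln(m/m₀) = −(Q_out/(Q_in−Q_out)) ln(V/V₀).
m = m₀ (V₀/V)^(Q_out/(Q_in−Q_out)) = 53.27 × (648.3/1506.89)^(1.06762) = 21.6475 mol.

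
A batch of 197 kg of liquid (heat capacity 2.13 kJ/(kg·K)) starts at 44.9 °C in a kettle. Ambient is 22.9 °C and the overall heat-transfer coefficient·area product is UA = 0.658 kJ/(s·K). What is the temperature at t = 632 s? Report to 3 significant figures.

Heat balance on the well-mixed liquid: M c_p dT/dt = −UA(T − T_amb).
dT/dt = (T_ss − T)/τ with T_ss = T_amb = 22.900 °C, τ = M c_p/UA = 197·2.13/0.658 = 637.71 s.
Solution: T(t) = T_ss + (T₀ − T_ss) e^(−t/τ).
T(632) = 22.900 + (22.000)·0.37119 = 31.066 °C.

31.1 °C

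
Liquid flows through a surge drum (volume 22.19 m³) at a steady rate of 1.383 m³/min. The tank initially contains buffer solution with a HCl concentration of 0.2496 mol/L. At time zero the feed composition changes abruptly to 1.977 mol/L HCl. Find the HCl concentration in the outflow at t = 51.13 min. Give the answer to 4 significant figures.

1.906 mol/L

Transient balance on the dissolved component: V dC/dt = Q(C_in − C).
Time constant τ = V/Q = 22.19/1.383 = 16.0448 min.
This is linear first-order; C(t) = C_in + (C₀ − C_in) e^(−t/τ).
C(51.13) = 1.977 + (0.2496 − 1.977)·e^(−51.13/16.0448) = 1.977 + (-1.72740)·0.0413081 = 1.90564 mol/L.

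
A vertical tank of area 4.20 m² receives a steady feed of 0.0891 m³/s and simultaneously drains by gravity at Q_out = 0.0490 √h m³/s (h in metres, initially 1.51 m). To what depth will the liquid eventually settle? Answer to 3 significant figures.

3.31 m

Level balance: A dh/dt = 0.0891 − 0.0490 √h. Setting dh/dt = 0:
Q_in = 0.0490 √h_ss ⇒ √h_ss = 0.0891/0.0490 = 1.8184.
h_ss = 1.8184² = 3.3065 m. (Since h₀ = 1.51 m < h_ss, the level will rise toward this value.)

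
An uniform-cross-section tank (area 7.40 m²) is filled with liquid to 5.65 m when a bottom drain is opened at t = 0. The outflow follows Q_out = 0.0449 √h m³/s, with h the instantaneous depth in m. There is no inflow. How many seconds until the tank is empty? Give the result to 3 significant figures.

784 s

A dh/dt = −Q_out = −0.0449 √h.
Separate and integrate: 2(√h − √h₀) = −(0.0449/A) t.
Tank is empty when √h = 0: t_empty = 2A√h₀/0.0449.
t_empty = 2·7.40·√5.65/0.0449 = 14.800·2.3770/0.0449 = 783.50 s.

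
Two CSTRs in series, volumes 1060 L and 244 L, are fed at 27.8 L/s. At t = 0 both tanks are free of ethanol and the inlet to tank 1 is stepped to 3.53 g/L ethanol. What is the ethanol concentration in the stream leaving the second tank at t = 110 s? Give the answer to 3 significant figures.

Time constants: τᵢ = Vᵢ/Q for each well-mixed tank.
τ₁ = 1060/27.8 = 38.129 s; τ₂ = 244/27.8 = 8.7770 s.
Tank 1: C₁ = C_in(1 − e^(−t/τ₁)). Tank 2 (τ₁ ≠ τ₂): C₂ = C_in[1 − (τ₁ e^(−t/τ₁) − τ₂ e^(−t/τ₂))/(τ₁ − τ₂)].
At t = 110: e^(−t/τ₁) = 0.055860, e^(−t/τ₂) = 3.6064e-06.
C₂ = 3.53·[1 − (38.129·0.055860 − 8.7770·3.6064e-06)/(29.353)] = 3.53·0.92744 = 3.2739 g/L.

3.27 g/L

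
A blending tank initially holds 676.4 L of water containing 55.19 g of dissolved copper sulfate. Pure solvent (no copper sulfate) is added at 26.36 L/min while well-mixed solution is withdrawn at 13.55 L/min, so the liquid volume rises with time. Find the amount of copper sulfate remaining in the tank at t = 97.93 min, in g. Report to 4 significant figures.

18.20 g

Let m(t) be the amount of copper sulfate. Volume: V(t) = V₀ + (Q_in − Q_out) t = 676.4 + 12.8100 t; V(97.93) = 1930.88 L.
No copper sulfate enters, so dm/dt = −Q_out · (m/V).
Separate: dm/m = −Q_out dt/V(t) ⇒ ln(m/m₀) = −(Q_out/(Q_in−Q_out)) ln(V/V₀).
m = m₀ (V₀/V)^(Q_out/(Q_in−Q_out)) = 55.19 × (676.4/1930.88)^(1.05777) = 18.1967 g.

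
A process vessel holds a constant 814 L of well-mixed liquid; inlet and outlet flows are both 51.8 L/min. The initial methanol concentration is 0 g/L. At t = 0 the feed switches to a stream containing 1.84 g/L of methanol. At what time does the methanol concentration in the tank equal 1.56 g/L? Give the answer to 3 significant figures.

Species balance: V dC/dt = Q(C_in − C) ⇒ τ = V/Q = 15.714 min.
C(t) = C_in + (C₀ − C_in) e^(−t/τ). Set C = 1.56 and solve for t:
e^(−t/τ) = (C − C_in)/(C₀ − C_in) = (1.56 − 1.84)/(0 − 1.84) = 0.15217
t = −τ ln(…) = 15.714 × 1.8827 = 29.586 min.

29.6 min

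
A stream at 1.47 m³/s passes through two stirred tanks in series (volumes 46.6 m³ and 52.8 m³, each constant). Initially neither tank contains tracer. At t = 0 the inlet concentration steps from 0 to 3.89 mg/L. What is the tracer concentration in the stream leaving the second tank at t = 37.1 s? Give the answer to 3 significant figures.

1.17 mg/L

Each tank obeys Vᵢ dCᵢ/dt = Q(Cᵢ₋₁ − Cᵢ), so τᵢ = Vᵢ/Q.
τ₁ = 46.6/1.47 = 31.701 s; τ₂ = 52.8/1.47 = 35.918 s.
Tank 1: C₁ = C_in(1 − e^(−t/τ₁)). Tank 2 (τ₁ ≠ τ₂): C₂ = C_in[1 − (τ₁ e^(−t/τ₁) − τ₂ e^(−t/τ₂))/(τ₁ − τ₂)].
At t = 37.1: e^(−t/τ₁) = 0.31027, e^(−t/τ₂) = 0.35597.
C₂ = 3.89·[1 − (31.701·0.31027 − 35.918·0.35597)/(-4.2177)] = 3.89·0.30049 = 1.1689 mg/L.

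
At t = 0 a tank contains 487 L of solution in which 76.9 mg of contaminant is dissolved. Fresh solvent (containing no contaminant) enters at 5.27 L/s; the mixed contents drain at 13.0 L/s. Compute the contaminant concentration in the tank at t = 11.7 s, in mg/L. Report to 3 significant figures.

Let m(t) be the amount of contaminant. Volume: V(t) = V₀ + (Q_in − Q_out) t = 487 − 7.7300 t; V(11.7) = 396.56 L.
No contaminant enters, so dm/dt = −Q_out · (m/V).
Separate: dm/m = −Q_out dt/V(t) ⇒ ln(m/m₀) = −(Q_out/(Q_in−Q_out)) ln(V/V₀).
m = m₀ (V₀/V)^(Q_out/(Q_in−Q_out)) = 76.9 × (487/396.56)^(-1.6818) = 54.435 mg.
C = m/V = 54.435/396.56 = 0.13727 mg/L.

0.137 mg/L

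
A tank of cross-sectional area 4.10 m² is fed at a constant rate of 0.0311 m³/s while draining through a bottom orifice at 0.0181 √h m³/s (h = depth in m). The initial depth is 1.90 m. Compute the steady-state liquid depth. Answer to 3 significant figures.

A dh/dt = Q_in − 0.0181 √h. Steady state requires inflow = outflow:
Q_in = 0.0181 √h_ss ⇒ √h_ss = 0.0311/0.0181 = 1.7182.
h_ss = 1.7182² = 2.9523 m. (Since h₀ = 1.90 m < h_ss, the level will rise toward this value.)

2.95 m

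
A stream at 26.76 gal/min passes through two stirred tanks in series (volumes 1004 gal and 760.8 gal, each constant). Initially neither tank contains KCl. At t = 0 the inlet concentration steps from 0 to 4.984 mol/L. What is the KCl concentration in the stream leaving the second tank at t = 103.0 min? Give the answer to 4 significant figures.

4.079 mol/L

Each tank obeys Vᵢ dCᵢ/dt = Q(Cᵢ₋₁ − Cᵢ), so τᵢ = Vᵢ/Q.
τ₁ = 1004/26.76 = 37.5187 min; τ₂ = 760.8/26.76 = 28.4305 min.
Solving the cascade with C₁(0)=C₂(0)=0 gives C₂(t) = C_in[1 − (τ₁ e^(−t/τ₁) − τ₂ e^(−t/τ₂))/(τ₁ − τ₂)].
At t = 103.0: e^(−t/τ₁) = 0.0642291, e^(−t/τ₂) = 0.0267059.
C₂ = 4.984·[1 − (37.5187·0.0642291 − 28.4305·0.0267059)/(9.08819)] = 4.984·0.818387 = 4.07884 mol/L.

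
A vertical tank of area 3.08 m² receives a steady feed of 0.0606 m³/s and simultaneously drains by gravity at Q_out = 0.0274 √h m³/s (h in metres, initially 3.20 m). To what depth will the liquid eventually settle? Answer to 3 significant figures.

Mass balance (ρ constant): A dh/dt = Q_in − 0.0274 √h. At steady state dh/dt = 0:
Q_in = 0.0274 √h_ss ⇒ √h_ss = 0.0606/0.0274 = 2.2117.
h_ss = 2.2117² = 4.8915 m. (Since h₀ = 3.20 m < h_ss, the level will rise toward this value.)

4.89 m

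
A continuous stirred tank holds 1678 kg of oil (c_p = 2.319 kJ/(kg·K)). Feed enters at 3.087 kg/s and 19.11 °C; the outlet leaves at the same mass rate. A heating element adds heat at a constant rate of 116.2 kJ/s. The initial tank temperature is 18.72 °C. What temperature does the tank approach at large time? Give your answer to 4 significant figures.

35.34 °C

M c_p dT/dt = ṁ c_p (T_in − T) + Q̇.
At steady state dT/dt = 0 ⇒ T_ss = T_in + Q̇/(ṁ c_p) = 19.11 + 116.2/(3.087·2.319) = 35.3419 °C.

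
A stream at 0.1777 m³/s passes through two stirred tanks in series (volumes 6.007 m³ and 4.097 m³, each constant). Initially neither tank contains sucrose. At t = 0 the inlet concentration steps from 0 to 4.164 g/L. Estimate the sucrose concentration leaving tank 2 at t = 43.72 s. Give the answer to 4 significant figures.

1.912 g/L

Time constants: τᵢ = Vᵢ/Q for each well-mixed tank.
τ₁ = 6.007/0.1777 = 33.8042 s; τ₂ = 4.097/0.1777 = 23.0557 s.
Solving the cascade with C₁(0)=C₂(0)=0 gives C₂(t) = C_in[1 − (τ₁ e^(−t/τ₁) − τ₂ e^(−t/τ₂))/(τ₁ − τ₂)].
At t = 43.72: e^(−t/τ₁) = 0.274355, e^(−t/τ₂) = 0.150127.
C₂ = 4.164·[1 − (33.8042·0.274355 − 23.0557·0.150127)/(10.7485)] = 4.164·0.459171 = 1.91199 g/L.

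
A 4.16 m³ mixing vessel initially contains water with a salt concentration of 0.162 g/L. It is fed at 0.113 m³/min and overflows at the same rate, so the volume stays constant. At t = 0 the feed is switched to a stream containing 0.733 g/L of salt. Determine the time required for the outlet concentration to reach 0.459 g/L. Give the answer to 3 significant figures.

Transient balance on the dissolved component: V dC/dt = Q(C_in − C), so τ = V/Q = 36.814 min.
C(t) = C_in + (C₀ − C_in) e^(−t/τ). Set C = 0.459 and solve for t:
e^(−t/τ) = (C − C_in)/(C₀ − C_in) = (0.459 − 0.733)/(0.162 − 0.733) = 0.47986
t = −τ ln(…) = 36.814 × 0.73426 = 27.031 min.

27.0 min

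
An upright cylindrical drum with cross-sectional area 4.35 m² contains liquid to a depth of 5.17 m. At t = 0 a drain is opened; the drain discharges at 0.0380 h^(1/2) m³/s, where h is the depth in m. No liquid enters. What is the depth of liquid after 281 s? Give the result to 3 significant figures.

Unsteady balance on liquid volume: A dh/dt = −0.0380 √h.
Separate and integrate: 2(√h − √h₀) = −(0.0380/A) t.
√h = √5.17 − 0.0380·281/(2·4.35) = 2.2738 − 1.2274 = 1.0464.
h = 1.0464² = 1.0950 m.

1.09 m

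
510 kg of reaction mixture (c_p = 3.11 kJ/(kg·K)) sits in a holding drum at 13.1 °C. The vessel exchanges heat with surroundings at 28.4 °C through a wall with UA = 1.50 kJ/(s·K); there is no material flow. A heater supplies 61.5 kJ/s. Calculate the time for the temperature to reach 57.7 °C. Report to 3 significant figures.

Lumped-capacitance energy balance: M c_p dT/dt = UA(T_amb − T) + Q̇.
τ = M c_p/UA = 1057.4 s; T_ss = T_amb + Q̇/UA = 28.4 + 61.5/1.50 = 69.400 °C.
T(t) = T_ss + (T₀ − T_ss)e^(−t/τ); set T = 57.7:
t = −τ ln[(T − T_ss)/(T₀ − T_ss)] = −1057.4 · ln(0.20782) = 1661.3 s.

1660 s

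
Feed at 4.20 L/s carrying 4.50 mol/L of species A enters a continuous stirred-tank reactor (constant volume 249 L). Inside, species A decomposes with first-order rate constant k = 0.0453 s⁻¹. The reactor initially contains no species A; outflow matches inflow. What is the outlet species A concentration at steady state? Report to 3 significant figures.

Accumulation = in − out − consumed: V dC/dt = Q C_in − Q C − k V C.
Steady state (dC/dt = 0): C_ss = Q C_in/(Q + kV) = C_in/(1 + kV/Q).
C_ss = 4.20·4.50/(4.20 + 0.0453·249) = 18.900/15.480 = 1.2210 mol/L.

1.22 mol/L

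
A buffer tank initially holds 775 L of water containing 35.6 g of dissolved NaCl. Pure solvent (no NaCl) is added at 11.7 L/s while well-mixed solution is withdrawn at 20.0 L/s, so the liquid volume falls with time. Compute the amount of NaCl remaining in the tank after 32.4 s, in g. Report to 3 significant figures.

12.7 g

Total volume: dV/dt = Q_in − Q_out = -8.3000 L/s, so V(t) = 775 − 8.3000 t and V(32.4) = 506.08 L.
Species balance (pure solvent in): dm/dt = −Q_out · m/V(t).
Separate: dm/m = −Q_out dt/V(t) ⇒ ln(m/m₀) = −(Q_out/(Q_in−Q_out)) ln(V/V₀).
m = m₀ (V₀/V)^(Q_out/(Q_in−Q_out)) = 35.6 × (775/506.08)^(-2.4096) = 12.749 g.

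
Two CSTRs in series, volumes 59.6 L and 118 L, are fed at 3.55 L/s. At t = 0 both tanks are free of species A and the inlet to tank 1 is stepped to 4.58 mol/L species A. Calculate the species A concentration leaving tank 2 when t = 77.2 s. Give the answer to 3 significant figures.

Each tank obeys Vᵢ dCᵢ/dt = Q(Cᵢ₋₁ − Cᵢ), so τᵢ = Vᵢ/Q.
τ₁ = 59.6/3.55 = 16.789 s; τ₂ = 118/3.55 = 33.239 s.
Solving the cascade with C₁(0)=C₂(0)=0 gives C₂(t) = C_in[1 − (τ₁ e^(−t/τ₁) − τ₂ e^(−t/τ₂))/(τ₁ − τ₂)].
At t = 77.2: e^(−t/τ₁) = 0.010069, e^(−t/τ₂) = 0.098024.
C₂ = 4.58·[1 − (16.789·0.010069 − 33.239·0.098024)/(-16.451)] = 4.58·0.81221 = 3.7199 mol/L.

3.72 mol/L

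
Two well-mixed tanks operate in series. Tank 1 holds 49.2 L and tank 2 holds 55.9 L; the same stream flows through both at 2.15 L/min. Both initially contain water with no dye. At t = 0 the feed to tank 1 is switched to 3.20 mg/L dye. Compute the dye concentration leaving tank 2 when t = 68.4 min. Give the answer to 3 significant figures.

Each tank obeys Vᵢ dCᵢ/dt = Q(Cᵢ₋₁ − Cᵢ), so τᵢ = Vᵢ/Q.
τ₁ = 49.2/2.15 = 22.884 min; τ₂ = 55.9/2.15 = 26.000 min.
Tank 1: C₁ = C_in(1 − e^(−t/τ₁)). Tank 2 (τ₁ ≠ τ₂): C₂ = C_in[1 − (τ₁ e^(−t/τ₁) − τ₂ e^(−t/τ₂))/(τ₁ − τ₂)].
At t = 68.4: e^(−t/τ₁) = 0.050337, e^(−t/τ₂) = 0.072023.
C₂ = 3.20·[1 − (22.884·0.050337 − 26.000·0.072023)/(-3.1163)] = 3.20·0.76873 = 2.4599 mg/L.

2.46 mg/L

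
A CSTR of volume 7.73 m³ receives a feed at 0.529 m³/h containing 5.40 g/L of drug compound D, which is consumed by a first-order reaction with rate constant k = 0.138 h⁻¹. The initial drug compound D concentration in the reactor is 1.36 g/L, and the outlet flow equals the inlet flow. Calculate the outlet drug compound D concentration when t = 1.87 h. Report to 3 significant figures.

1.50 g/L

V dC/dt = Q(C_in − C) − k V C.
This is linear with rate a = Q/V + k = 0.20643 h⁻¹.
C_ss = Q C_in/(Q + kV) = 1.7901 g/L; C(t) = C_ss + (C₀ − C_ss) e^(−a t).
C(1.87) = 1.7901 + (-0.43014)·e^(−0.20643·1.87) = 1.7901 + (-0.43014)·0.67975 = 1.4978 g/L.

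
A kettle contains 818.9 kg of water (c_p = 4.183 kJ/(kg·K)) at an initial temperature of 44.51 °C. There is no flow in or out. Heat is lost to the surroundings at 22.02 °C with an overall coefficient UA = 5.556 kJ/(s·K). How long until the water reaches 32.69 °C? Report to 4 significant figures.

M c_p dT/dt = −UA(T − T_amb).
τ = M c_p/UA = 616.533 s; T_ss = T_amb = 22.0200 °C.
T(t) = T_ss + (T₀ − T_ss)e^(−t/τ); set T = 32.69:
t = −τ ln[(T − T_ss)/(T₀ − T_ss)] = −616.533 · ln(0.474433) = 459.709 s.

459.7 s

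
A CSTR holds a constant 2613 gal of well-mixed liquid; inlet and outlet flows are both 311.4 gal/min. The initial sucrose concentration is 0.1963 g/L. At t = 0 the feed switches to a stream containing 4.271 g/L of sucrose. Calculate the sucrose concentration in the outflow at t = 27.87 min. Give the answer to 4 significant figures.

Transient balance on the dissolved component: V dC/dt = Q(C_in − C).
Rewrite as dC/dt + C/τ = C_in/τ, τ = V/Q = 8.39114 min.
C approaches C_in exponentially: C(t) = C_in + (C₀ − C_in) e^(−t/τ).
C(27.87) = 4.271 + (0.1963 − 4.271)·e^(−27.87/8.39114) = 4.271 + (-4.07470)·0.0361036 = 4.12389 g/L.

4.124 g/L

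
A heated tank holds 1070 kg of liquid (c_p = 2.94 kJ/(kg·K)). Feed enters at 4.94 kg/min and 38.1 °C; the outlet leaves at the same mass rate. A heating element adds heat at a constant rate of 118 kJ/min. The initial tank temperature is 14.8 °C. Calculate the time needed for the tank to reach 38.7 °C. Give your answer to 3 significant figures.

First-law balance (no shaft work): M c_p dT/dt = ṁ c_p (T_in − T) + 118.
τ = M/ṁ = 216.60 min; T_ss = T_in + Q̇/(ṁ c_p) = 46.225 °C.
T(t) = T_ss + (T₀ − T_ss) e^(−t/τ). Set T = 38.7:
e^(−t/τ) = (38.7 − 46.225)/(14.8 − 46.225) = 0.23945
t = −216.60 · ln(0.23945) = 309.61 min.

310 min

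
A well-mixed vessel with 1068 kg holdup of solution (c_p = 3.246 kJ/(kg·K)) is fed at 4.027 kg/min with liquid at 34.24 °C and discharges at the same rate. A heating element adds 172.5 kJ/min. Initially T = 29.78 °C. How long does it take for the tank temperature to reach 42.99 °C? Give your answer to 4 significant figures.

M c_p dT/dt = ṁ c_p (T_in − T) + Q̇.
τ = M/ṁ = 265.210 min; T_ss = T_in + Q̇/(ṁ c_p) = 47.4365 °C.
T(t) = T_ss + (T₀ − T_ss) e^(−t/τ). Set T = 42.99:
e^(−t/τ) = (42.99 − 47.4365)/(29.78 − 47.4365) = 0.251834
t = −265.210 · ln(0.251834) = 365.721 min.

365.7 min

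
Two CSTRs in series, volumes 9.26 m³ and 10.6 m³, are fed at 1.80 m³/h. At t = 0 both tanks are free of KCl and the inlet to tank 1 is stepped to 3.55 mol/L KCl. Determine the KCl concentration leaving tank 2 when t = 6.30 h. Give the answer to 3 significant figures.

1.13 mol/L

Species balance on tank i: dCᵢ/dt = (Cᵢ₋₁ − Cᵢ)/τᵢ with τᵢ = Vᵢ/Q.
τ₁ = 9.26/1.80 = 5.1444 h; τ₂ = 10.6/1.80 = 5.8889 h.
Solving the cascade with C₁(0)=C₂(0)=0 gives C₂(t) = C_in[1 − (τ₁ e^(−t/τ₁) − τ₂ e^(−t/τ₂))/(τ₁ − τ₂)].
At t = 6.30: e^(−t/τ₁) = 0.29387, e^(−t/τ₂) = 0.34307.
C₂ = 3.55·[1 − (5.1444·0.29387 − 5.8889·0.34307)/(-0.74444)] = 3.55·0.31690 = 1.1250 mol/L.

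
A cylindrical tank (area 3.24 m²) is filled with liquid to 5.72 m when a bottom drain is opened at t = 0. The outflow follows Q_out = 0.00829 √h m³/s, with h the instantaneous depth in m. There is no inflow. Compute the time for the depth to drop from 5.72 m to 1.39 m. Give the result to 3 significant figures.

Unsteady balance on liquid volume: A dh/dt = −0.00829 √h.
This is separable: 2 d(√h)/dt = −0.00829/A, so √h = √h₀ − (0.00829/(2A)) t.
t = 2A(√h₀ − √h)/0.00829 = 2·3.24·(√5.72 − √1.39)/0.00829
  = 6.4800 × (2.3917 − 1.1790) / 0.00829 = 947.90 s.

948 s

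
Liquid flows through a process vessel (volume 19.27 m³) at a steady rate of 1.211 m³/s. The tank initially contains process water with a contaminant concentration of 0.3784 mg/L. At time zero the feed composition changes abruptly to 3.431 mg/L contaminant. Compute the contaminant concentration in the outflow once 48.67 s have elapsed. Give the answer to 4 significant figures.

Species balance on the tank: V dC/dt = Q(C_in − C).
So dC/dt = (C_in − C)/τ with τ = V/Q = 19.27/1.211 = 15.9125 s.
C approaches C_in exponentially: C(t) = C_in + (C₀ − C_in) e^(−t/τ).
C(48.67) = 3.431 + (0.3784 − 3.431)·e^(−48.67/15.9125) = 3.431 + (-3.05260)·0.0469530 = 3.28767 mg/L.

3.288 mg/L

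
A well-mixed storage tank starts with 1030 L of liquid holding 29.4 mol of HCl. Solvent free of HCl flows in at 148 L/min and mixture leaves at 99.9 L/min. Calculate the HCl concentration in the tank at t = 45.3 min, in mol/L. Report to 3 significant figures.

0.000865 mol/L

Total volume: dV/dt = Q_in − Q_out = 48.100 L/min, so V(t) = 1030 + 48.100 t and V(45.3) = 3208.9 L.
Species balance (pure solvent in): dm/dt = −Q_out · m/V(t).
dm/m = −Q_out dt/(V₀ + 48.100 t); integrating gives ln(m/m₀) = −(Q_out/(Q_in−Q_out)) ln(V/V₀).
m = m₀ (V₀/V)^(Q_out/(Q_in−Q_out)) = 29.4 × (1030/3208.9)^(2.0769) = 2.7755 mol.
C = m/V = 2.7755/3208.9 = 0.00086492 mol/L.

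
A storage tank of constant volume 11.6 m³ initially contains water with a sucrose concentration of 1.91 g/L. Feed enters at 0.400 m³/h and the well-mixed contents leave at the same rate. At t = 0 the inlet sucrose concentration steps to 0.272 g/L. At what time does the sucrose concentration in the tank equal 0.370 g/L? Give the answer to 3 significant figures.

Mass balance on the solute (V constant): V dC/dt = Q(C_in − C), so τ = V/Q = 29.000 h.
C(t) = C_in + (C₀ − C_in) e^(−t/τ). Set C = 0.370 and solve for t:
e^(−t/τ) = (C − C_in)/(C₀ − C_in) = (0.370 − 0.272)/(1.91 − 0.272) = 0.059829
t = −τ ln(…) = 29.000 × 2.8163 = 81.672 h.

81.7 h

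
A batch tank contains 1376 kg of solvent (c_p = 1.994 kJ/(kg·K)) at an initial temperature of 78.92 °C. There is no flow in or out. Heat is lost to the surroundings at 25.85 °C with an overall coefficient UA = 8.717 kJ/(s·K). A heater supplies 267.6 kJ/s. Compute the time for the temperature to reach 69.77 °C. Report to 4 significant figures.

M c_p dT/dt = −UA(T − T_amb) + Q̇.
τ = M c_p/UA = 314.758 s; T_ss = T_amb + Q̇/UA = 25.85 + 267.6/8.717 = 56.5486 °C.
T(t) = T_ss + (T₀ − T_ss)e^(−t/τ); set T = 69.77:
t = −τ ln[(T − T_ss)/(T₀ − T_ss)] = −314.758 · ln(0.590995) = 165.546 s.

165.5 s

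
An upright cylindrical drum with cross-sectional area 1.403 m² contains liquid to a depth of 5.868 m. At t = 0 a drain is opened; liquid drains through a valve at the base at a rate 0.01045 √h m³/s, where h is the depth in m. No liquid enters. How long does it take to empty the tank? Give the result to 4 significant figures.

With no inflow, A dh/dt = −0.01045 √h.
Separate and integrate: 2(√h − √h₀) = −(0.01045/A) t.
Set h = 0: 2√h₀ = (0.01045/A) t_empty ⇒ t_empty = 2A√h₀/0.01045.
t_empty = 2·1.403·√5.868/0.01045 = 2.80600·2.42240/0.01045 = 650.454 s.

650.5 s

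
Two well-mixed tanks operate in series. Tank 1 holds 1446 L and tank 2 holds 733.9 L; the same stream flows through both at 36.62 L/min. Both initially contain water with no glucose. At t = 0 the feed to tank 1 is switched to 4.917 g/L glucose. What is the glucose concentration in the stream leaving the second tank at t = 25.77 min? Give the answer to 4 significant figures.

1.119 g/L

Time constants: τᵢ = Vᵢ/Q for each well-mixed tank.
τ₁ = 1446/36.62 = 39.4866 min; τ₂ = 733.9/36.62 = 20.0410 min.
Tank 1: C₁ = C_in(1 − e^(−t/τ₁)). Tank 2 (τ₁ ≠ τ₂): C₂ = C_in[1 − (τ₁ e^(−t/τ₁) − τ₂ e^(−t/τ₂))/(τ₁ − τ₂)].
At t = 25.77: e^(−t/τ₁) = 0.520677, e^(−t/τ₂) = 0.276411.
C₂ = 4.917·[1 − (39.4866·0.520677 − 20.0410·0.276411)/(19.4457)] = 4.917·0.227580 = 1.11901 g/L.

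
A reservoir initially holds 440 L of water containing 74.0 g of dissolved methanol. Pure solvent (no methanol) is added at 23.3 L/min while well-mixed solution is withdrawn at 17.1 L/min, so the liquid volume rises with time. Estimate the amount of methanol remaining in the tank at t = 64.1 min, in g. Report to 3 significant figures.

12.5 g

Let m(t) be the amount of methanol. Volume: V(t) = V₀ + (Q_in − Q_out) t = 440 + 6.2000 t; V(64.1) = 837.42 L.
No methanol enters, so dm/dt = −Q_out · (m/V).
Separate: dm/m = −Q_out dt/V(t) ⇒ ln(m/m₀) = −(Q_out/(Q_in−Q_out)) ln(V/V₀).
m = m₀ (V₀/V)^(Q_out/(Q_in−Q_out)) = 74.0 × (440/837.42)^(2.7581) = 12.542 g.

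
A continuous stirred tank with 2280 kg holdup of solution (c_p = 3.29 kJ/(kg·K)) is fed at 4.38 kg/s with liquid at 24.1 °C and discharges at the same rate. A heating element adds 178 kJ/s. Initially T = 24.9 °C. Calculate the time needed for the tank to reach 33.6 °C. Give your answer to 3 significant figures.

728 s

M c_p dT/dt = ṁ c_p (T_in − T) + Q̇.
τ = M/ṁ = 520.55 s; T_ss = T_in + Q̇/(ṁ c_p) = 36.452 °C.
T(t) = T_ss + (T₀ − T_ss) e^(−t/τ). Set T = 33.6:
e^(−t/τ) = (33.6 − 36.452)/(24.9 − 36.452) = 0.24691
t = −520.55 · ln(0.24691) = 728.11 s.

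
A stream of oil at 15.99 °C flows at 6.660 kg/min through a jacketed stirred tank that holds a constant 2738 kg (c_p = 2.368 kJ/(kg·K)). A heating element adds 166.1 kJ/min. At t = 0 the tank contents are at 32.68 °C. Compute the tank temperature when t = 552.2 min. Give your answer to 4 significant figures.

Energy balance: M c_p dT/dt = ṁ c_p (T_in − T) + 166.1.
Rearrange: dT/dt = (T_ss − T)/τ with τ = M/ṁ = 411.111 min and T_ss = T_in + Q̇/(ṁ c_p) = 26.5221 °C.
Solution: T(t) = T_ss + (T₀ − T_ss) e^(−t/τ).
T(552.2) = 26.5221 + (6.15793)·e^(−552.2/411.111) = 26.5221 + (6.15793)·0.261012 = 28.1294 °C.

28.13 °C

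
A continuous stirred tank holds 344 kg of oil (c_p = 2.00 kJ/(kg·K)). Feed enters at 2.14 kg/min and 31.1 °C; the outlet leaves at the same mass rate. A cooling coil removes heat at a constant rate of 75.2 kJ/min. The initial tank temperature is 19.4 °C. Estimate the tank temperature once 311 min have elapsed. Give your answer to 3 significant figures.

14.4 °C

Unsteady energy balance on the tank contents: M c_p dT/dt = ṁ c_p (T_in − T) − 75.2.
Rearrange: dT/dt = (T_ss − T)/τ with τ = M/ṁ = 160.75 min and T_ss = T_in − Q̇/(ṁ c_p) = 13.530 °C.
This is linear first-order; T(t) = T_ss + (T₀ − T_ss) e^(−t/τ).
T(311) = 13.530 + (5.8701)·e^(−311/160.75) = 13.530 + (5.8701)·0.14447 = 14.378 °C.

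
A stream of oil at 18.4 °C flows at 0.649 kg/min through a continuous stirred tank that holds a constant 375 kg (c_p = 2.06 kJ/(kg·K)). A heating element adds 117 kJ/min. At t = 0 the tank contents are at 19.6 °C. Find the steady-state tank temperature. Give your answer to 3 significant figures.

Unsteady energy balance on the tank contents: M c_p dT/dt = ṁ c_p (T_in − T) + 117.
At steady state dT/dt = 0 ⇒ T_ss = T_in + Q̇/(ṁ c_p) = 18.4 + 117/(0.649·2.06) = 105.91 °C.

106 °C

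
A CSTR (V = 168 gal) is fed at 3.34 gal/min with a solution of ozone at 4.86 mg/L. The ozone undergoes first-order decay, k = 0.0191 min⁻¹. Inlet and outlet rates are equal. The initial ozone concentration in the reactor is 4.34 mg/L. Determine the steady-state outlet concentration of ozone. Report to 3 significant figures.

2.48 mg/L

Accumulation = in − out − consumed: V dC/dt = Q C_in − Q C − k V C.
Steady state (dC/dt = 0): C_ss = Q C_in/(Q + kV) = C_in/(1 + kV/Q).
C_ss = 3.34·4.86/(3.34 + 0.0191·168) = 16.232/6.5488 = 2.4787 mg/L.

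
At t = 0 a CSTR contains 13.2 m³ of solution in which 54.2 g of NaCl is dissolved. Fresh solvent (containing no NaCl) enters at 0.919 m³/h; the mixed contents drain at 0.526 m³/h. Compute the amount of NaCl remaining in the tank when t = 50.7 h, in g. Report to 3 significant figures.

15.8 g

Total volume: dV/dt = Q_in − Q_out = 0.39300 m³/h, so V(t) = 13.2 + 0.39300 t and V(50.7) = 33.125 m³.
Solute balance: dm/dt = 0 − Q_out C = −Q_out m/V(t).
Separate: dm/m = −Q_out dt/V(t) ⇒ ln(m/m₀) = −(Q_out/(Q_in−Q_out)) ln(V/V₀).
m = m₀ (V₀/V)^(Q_out/(Q_in−Q_out)) = 54.2 × (13.2/33.125)^(1.3384) = 15.819 g.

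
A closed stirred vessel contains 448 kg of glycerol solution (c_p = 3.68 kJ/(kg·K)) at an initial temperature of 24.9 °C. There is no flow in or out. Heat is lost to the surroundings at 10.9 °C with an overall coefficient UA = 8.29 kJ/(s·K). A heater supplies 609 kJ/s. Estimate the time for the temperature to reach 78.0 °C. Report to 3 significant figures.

444 s

M c_p dT/dt = −UA(T − T_amb) + Q̇.
τ = M c_p/UA = 198.87 s; T_ss = T_amb + Q̇/UA = 10.9 + 609/8.29 = 84.362 °C.
T(t) = T_ss + (T₀ − T_ss)e^(−t/τ); set T = 78.0:
t = −τ ln[(T − T_ss)/(T₀ − T_ss)] = −198.87 · ln(0.10699) = 444.48 s.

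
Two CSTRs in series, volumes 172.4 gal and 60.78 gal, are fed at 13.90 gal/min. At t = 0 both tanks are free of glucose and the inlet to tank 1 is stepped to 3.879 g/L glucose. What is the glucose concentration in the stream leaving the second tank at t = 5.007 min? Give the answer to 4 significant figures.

Time constants: τᵢ = Vᵢ/Q for each well-mixed tank.
τ₁ = 172.4/13.90 = 12.4029 min; τ₂ = 60.78/13.90 = 4.37266 min.
Tank 1: C₁ = C_in(1 − e^(−t/τ₁)). Tank 2 (τ₁ ≠ τ₂): C₂ = C_in[1 − (τ₁ e^(−t/τ₁) − τ₂ e^(−t/τ₂))/(τ₁ − τ₂)].
At t = 5.007: e^(−t/τ₁) = 0.667847, e^(−t/τ₂) = 0.318202.
C₂ = 3.879·[1 − (12.4029·0.667847 − 4.37266·0.318202)/(8.03022)] = 3.879·0.141763 = 0.549897 g/L.

0.5499 g/L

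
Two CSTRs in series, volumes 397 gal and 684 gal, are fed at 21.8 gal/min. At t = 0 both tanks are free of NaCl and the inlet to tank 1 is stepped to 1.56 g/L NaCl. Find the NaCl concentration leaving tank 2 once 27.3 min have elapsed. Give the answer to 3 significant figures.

Time constants: τᵢ = Vᵢ/Q for each well-mixed tank.
τ₁ = 397/21.8 = 18.211 min; τ₂ = 684/21.8 = 31.376 min.
Solving the cascade with C₁(0)=C₂(0)=0 gives C₂(t) = C_in[1 − (τ₁ e^(−t/τ₁) − τ₂ e^(−t/τ₂))/(τ₁ − τ₂)].
At t = 27.3: e^(−t/τ₁) = 0.22333, e^(−t/τ₂) = 0.41891.
C₂ = 1.56·[1 − (18.211·0.22333 − 31.376·0.41891)/(-13.165)] = 1.56·0.31054 = 0.48444 g/L.

0.484 g/L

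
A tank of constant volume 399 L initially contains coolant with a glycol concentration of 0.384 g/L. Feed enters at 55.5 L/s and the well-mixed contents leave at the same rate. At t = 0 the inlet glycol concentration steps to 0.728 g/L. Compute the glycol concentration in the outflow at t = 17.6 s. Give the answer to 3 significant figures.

Species balance on the tank: V dC/dt = Q(C_in − C).
Rewrite as dC/dt + C/τ = C_in/τ, τ = V/Q = 7.1892 s.
C approaches C_in exponentially: C(t) = C_in + (C₀ − C_in) e^(−t/τ).
C(17.6) = 0.728 + (0.384 − 0.728)·e^(−17.6/7.1892) = 0.728 + (-0.34400)·0.086456 = 0.69826 g/L.

0.698 g/L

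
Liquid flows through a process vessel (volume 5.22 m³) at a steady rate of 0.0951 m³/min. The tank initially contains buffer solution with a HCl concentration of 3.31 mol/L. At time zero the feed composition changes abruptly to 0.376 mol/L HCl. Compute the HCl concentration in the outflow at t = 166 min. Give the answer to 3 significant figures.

0.519 mol/L

Transient balance on the dissolved component: V dC/dt = Q(C_in − C).
Time constant τ = V/Q = 5.22/0.0951 = 54.890 min.
C approaches C_in exponentially: C(t) = C_in + (C₀ − C_in) e^(−t/τ).
C(166) = 0.376 + (3.31 − 0.376)·e^(−166/54.890) = 0.376 + (2.9340)·0.048594 = 0.51858 mol/L.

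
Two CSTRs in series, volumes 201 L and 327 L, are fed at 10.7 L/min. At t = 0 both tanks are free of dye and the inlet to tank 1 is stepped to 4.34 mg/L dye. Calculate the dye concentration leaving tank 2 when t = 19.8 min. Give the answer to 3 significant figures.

0.861 mg/L

Each tank obeys Vᵢ dCᵢ/dt = Q(Cᵢ₋₁ − Cᵢ), so τᵢ = Vᵢ/Q.
τ₁ = 201/10.7 = 18.785 min; τ₂ = 327/10.7 = 30.561 min.
Solving the cascade with C₁(0)=C₂(0)=0 gives C₂(t) = C_in[1 − (τ₁ e^(−t/τ₁) − τ₂ e^(−t/τ₂))/(τ₁ − τ₂)].
At t = 19.8: e^(−t/τ₁) = 0.34853, e^(−t/τ₂) = 0.52315.
C₂ = 4.34·[1 − (18.785·0.34853 − 30.561·0.52315)/(-11.776)] = 4.34·0.19829 = 0.86060 mg/L.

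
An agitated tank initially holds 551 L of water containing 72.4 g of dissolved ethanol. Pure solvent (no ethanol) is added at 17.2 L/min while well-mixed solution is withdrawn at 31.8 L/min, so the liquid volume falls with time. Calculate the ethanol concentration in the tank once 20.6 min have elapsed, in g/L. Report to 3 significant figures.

Total volume: dV/dt = Q_in − Q_out = -14.600 L/min, so V(t) = 551 − 14.600 t and V(20.6) = 250.24 L.
Solute balance: dm/dt = 0 − Q_out C = −Q_out m/V(t).
dm/m = −Q_out dt/(V₀ − 14.600 t); integrating gives ln(m/m₀) = −(Q_out/(Q_in−Q_out)) ln(V/V₀).
m = m₀ (V₀/V)^(Q_out/(Q_in−Q_out)) = 72.4 × (551/250.24)^(-2.1781) = 12.975 g.
C = m/V = 12.975/250.24 = 0.051850 g/L.

0.0518 g/L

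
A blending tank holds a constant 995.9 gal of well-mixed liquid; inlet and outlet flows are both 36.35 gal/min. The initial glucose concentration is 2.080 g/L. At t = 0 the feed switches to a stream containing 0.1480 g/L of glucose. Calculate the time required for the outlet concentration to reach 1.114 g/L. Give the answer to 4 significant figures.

18.99 min

Species balance: V dC/dt = Q(C_in − C) ⇒ τ = V/Q = 27.3975 min.
C(t) = C_in + (C₀ − C_in) e^(−t/τ). Set C = 1.114 and solve for t:
e^(−t/τ) = (C − C_in)/(C₀ − C_in) = (1.114 − 0.1480)/(2.080 − 0.1480) = 0.500000
t = −τ ln(…) = 27.3975 × 0.693147 = 18.9905 min.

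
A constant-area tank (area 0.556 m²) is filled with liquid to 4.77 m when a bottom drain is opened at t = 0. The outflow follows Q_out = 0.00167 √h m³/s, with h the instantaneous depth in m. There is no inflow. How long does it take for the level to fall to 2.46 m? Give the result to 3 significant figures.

Mass balance (ρ constant): A dh/dt = −0.00167 √h.
This is separable: 2 d(√h)/dt = −0.00167/A, so √h = √h₀ − (0.00167/(2A)) t.
t = 2A(√h₀ − √h)/0.00167 = 2·0.556·(√4.77 − √2.46)/0.00167
  = 1.1120 × (2.1840 − 1.5684) / 0.00167 = 409.90 s.

410 s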